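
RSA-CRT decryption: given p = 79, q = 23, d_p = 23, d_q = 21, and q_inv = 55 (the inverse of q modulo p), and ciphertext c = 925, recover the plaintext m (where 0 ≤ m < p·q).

m₁ = c^(d_p) mod p: c ≡ 56 (mod 79), and 56^23 mod 79 = 24.
m₂ = c^(d_q) mod q: c ≡ 5 (mod 23), and 5^21 mod 23 = 14.
h = q_inv·(m₁ − m₂) mod p = 55·(24 − 14) mod 79 = 76.
m = m₂ + h·q = 14 + 76·23 = 1762.

1762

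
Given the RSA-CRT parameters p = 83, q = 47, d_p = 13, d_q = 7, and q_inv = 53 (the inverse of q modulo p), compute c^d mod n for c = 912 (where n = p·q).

829

m₁ = c^(d_p) mod p: c ≡ 82 (mod 83), and 82^13 mod 83 = 82.
m₂ = c^(d_q) mod q: c ≡ 19 (mod 47), and 19^7 mod 47 = 30.
h = q_inv·(m₁ − m₂) mod p = 53·(82 − 30) mod 83 = 17.
m = m₂ + h·q = 30 + 17·47 = 829.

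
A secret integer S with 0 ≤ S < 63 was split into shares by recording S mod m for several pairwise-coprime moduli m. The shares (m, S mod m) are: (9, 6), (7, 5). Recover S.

From S ≡ 6 (mod 9) write S = 6 + 9t. Substituting into S ≡ 5 (mod 7) gives 9t ≡ 6 (mod 7), and since 2⁻¹ ≡ 4 (mod 7), t ≡ 3. Hence S ≡ 6 + 9·3 = 33 (mod 63).

33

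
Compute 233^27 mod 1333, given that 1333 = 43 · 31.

Mod 43: 233 ≡ 18; 18^27 ≡ 2 (mod 43).
Mod 31: 233 ≡ 16; 16^27 ≡ 8 (mod 31).
Combine by CRT: x ≡ 2 (mod 43), x ≡ 8 (mod 31) ⇒ x ≡ 690 (mod 1333).

690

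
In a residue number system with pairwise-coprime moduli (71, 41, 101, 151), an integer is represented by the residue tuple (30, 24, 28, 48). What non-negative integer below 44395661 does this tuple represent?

The moduli are pairwise coprime; N = 71·41·101·151 = 44395661.
N/71 = 625291; 625291 ≡ 65 (mod 71); 65·59 ≡ 1, so inverse 59.
N/41 = 1082821; 1082821 ≡ 11 (mod 41); 11·15 ≡ 1, so inverse 15.
N/101 = 439561; 439561 ≡ 9 (mod 101); 9·45 ≡ 1, so inverse 45.
N/151 = 294011; 294011 ≡ 14 (mod 151); 14·54 ≡ 1, so inverse 54.
x ≡ 30·625291·59 + 24·1082821·15 + 28·439561·45 + 48·294011·54 = 2812504002.
2812504002 mod 44395661 = 15577359.

15577359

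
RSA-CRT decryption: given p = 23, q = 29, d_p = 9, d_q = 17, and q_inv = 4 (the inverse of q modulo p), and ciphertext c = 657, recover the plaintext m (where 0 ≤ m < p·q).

72

m₁ = c^(d_p) mod p: c ≡ 13 (mod 23), and 13^9 mod 23 = 3.
m₂ = c^(d_q) mod q: c ≡ 19 (mod 29), and 19^17 mod 29 = 14.
h = q_inv·(m₁ − m₂) mod p = 4·(3 − 14) mod 23 = 2.
m = m₂ + h·q = 14 + 2·29 = 72.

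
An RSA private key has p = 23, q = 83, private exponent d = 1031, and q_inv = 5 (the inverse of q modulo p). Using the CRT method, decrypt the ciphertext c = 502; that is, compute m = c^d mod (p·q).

1440

d_p = d mod (p−1) = 1031 mod 22 = 19; d_q = d mod (q−1) = 47.
m₁ = c^(d_p) mod p: c ≡ 19 (mod 23), and 19^19 mod 23 = 14.
m₂ = c^(d_q) mod q: c ≡ 4 (mod 83), and 4^47 mod 83 = 29.
h = q_inv·(m₁ − m₂) mod p = 5·(14 − 29) mod 23 = 17.
m = m₂ + h·q = 29 + 17·83 = 1440.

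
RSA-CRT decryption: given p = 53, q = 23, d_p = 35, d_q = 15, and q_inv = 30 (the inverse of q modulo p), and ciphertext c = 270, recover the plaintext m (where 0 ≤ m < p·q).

84

m₁ = c^(d_p) mod p: c ≡ 5 (mod 53), and 5^35 mod 53 = 31.
m₂ = c^(d_q) mod q: c ≡ 17 (mod 23), and 17^15 mod 23 = 15.
h = q_inv·(m₁ − m₂) mod p = 30·(31 − 15) mod 53 = 3.
m = m₂ + h·q = 15 + 3·23 = 84.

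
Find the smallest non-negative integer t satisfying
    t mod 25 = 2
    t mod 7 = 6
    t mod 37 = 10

Combine the congruences pairwise.
From t ≡ 2 (mod 25) write t = 2 + 25s. Substituting into t ≡ 6 (mod 7) gives 25s ≡ 4 (mod 7), and since 4⁻¹ ≡ 2 (mod 7), s ≡ 1. Hence t ≡ 2 + 25·1 = 27 (mod 175).
From t ≡ 27 (mod 175) write t = 27 + 175s. Substituting into t ≡ 10 (mod 37) gives 175s ≡ 20 (mod 37), and since 27⁻¹ ≡ 11 (mod 37), s ≡ 35. Hence t ≡ 27 + 175·35 = 6152 (mod 6475).

6152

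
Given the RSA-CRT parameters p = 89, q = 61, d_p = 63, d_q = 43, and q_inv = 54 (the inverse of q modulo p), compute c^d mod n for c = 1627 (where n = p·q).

m₁ = c^(d_p) mod p: c ≡ 25 (mod 89), and 25^63 mod 89 = 73.
m₂ = c^(d_q) mod q: c ≡ 41 (mod 61), and 41^43 mod 61 = 52.
h = q_inv·(m₁ − m₂) mod p = 54·(73 − 52) mod 89 = 66.
m = m₂ + h·q = 52 + 66·61 = 4078.

4078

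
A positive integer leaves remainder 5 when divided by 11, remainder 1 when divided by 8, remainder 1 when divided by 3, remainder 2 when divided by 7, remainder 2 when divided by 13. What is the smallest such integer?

The moduli are pairwise coprime; M = 11·8·3·7·13 = 24024.
M/11 = 2184; 2184 ≡ 6 (mod 11); 6·2 ≡ 1, so inverse 2.
M/8 = 3003; 3003 ≡ 3 (mod 8); 3·3 ≡ 1, so inverse 3.
M/3 = 8008; 8008 ≡ 1 (mod 3), inverse 1.
M/7 = 3432; 3432 ≡ 2 (mod 7); 2·4 ≡ 1, so inverse 4.
M/13 = 1848; 1848 ≡ 2 (mod 13); 2·7 ≡ 1, so inverse 7.
N ≡ 5·2184·2 + 1·3003·3 + 1·8008·1 + 2·3432·4 + 2·1848·7 = 92185.
92185 mod 24024 = 20113.

20113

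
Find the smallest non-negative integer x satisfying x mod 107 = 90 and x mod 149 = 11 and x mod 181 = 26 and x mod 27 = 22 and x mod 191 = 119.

1517157049

From x ≡ 90 (mod 107) write x = 90 + 107t. Substituting into x ≡ 11 (mod 149) gives 107t ≡ 70 (mod 149), and since 107⁻¹ ≡ 39 (mod 149), t ≡ 48. Hence x ≡ 90 + 107·48 = 5226 (mod 15943).
From x ≡ 5226 (mod 15943) write x = 5226 + 15943t. Substituting into x ≡ 26 (mod 181) gives 15943t ≡ 49 (mod 181), and since 15⁻¹ ≡ 169 (mod 181), t ≡ 136. Hence x ≡ 5226 + 15943·136 = 2173474 (mod 2885683).
From x ≡ 2173474 (mod 2885683) write x = 2173474 + 2885683t. Substituting into x ≡ 22 (mod 27) gives 2885683t ≡ 21 (mod 27), and since 4⁻¹ ≡ 7 (mod 27), t ≡ 12. Hence x ≡ 2173474 + 2885683·12 = 36801670 (mod 77913441).
From x ≡ 36801670 (mod 77913441) write x = 36801670 + 77913441t. Substituting into x ≡ 119 (mod 191) gives 77913441t ≡ 138 (mod 191), and since 148⁻¹ ≡ 151 (mod 191), t ≡ 19. Hence x ≡ 36801670 + 77913441·19 = 1517157049 (mod 14881467231).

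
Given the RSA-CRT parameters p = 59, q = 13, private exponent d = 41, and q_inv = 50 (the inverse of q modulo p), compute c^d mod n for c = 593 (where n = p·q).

d_p = d mod (p−1) = 41 mod 58 = 41; d_q = d mod (q−1) = 5.
m₁ = c^(d_p) mod p: c ≡ 3 (mod 59), and 3^41 mod 59 = 28.
m₂ = c^(d_q) mod q: c ≡ 8 (mod 13), and 8^5 mod 13 = 8.
h = q_inv·(m₁ − m₂) mod p = 50·(28 − 8) mod 59 = 56.
m = m₂ + h·q = 8 + 56·13 = 736.

736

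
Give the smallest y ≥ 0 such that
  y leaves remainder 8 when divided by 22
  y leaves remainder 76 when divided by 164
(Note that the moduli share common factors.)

404

Combine the congruences pairwise.
gcd(22, 164) = 2 and 2 | (76 − 8), so the pair is consistent; merging gives y ≡ 404 (mod 1804), where 1804 = lcm(22, 164).
The solution is unique modulo lcm(22, 164) = 1804.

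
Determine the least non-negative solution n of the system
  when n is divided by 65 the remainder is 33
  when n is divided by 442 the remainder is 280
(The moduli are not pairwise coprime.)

gcd(65, 442) = 13 and 13 | (280 − 33), so the pair is consistent; merging gives n ≡ 2048 (mod 2210), where 2210 = lcm(65, 442).
The solution is unique modulo lcm(65, 442) = 2210.

2048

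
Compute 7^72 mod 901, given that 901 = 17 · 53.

713

Mod 17: 7 ≡ 7; by Fermat, exponent reduces to 72 mod 16 = 8; 7^8 ≡ 16 (mod 17).
Mod 53: 7 ≡ 7; by Fermat, exponent reduces to 72 mod 52 = 20; 7^20 ≡ 24 (mod 53).
Combine by CRT: x ≡ 16 (mod 17), x ≡ 24 (mod 53) ⇒ x ≡ 713 (mod 901).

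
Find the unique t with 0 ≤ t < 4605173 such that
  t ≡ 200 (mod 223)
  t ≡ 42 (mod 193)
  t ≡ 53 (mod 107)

From t ≡ 200 (mod 223) write t = 200 + 223s. Substituting into t ≡ 42 (mod 193) gives 223s ≡ 35 (mod 193), and since 30⁻¹ ≡ 148 (mod 193), s ≡ 162. Hence t ≡ 200 + 223·162 = 36326 (mod 43039).
From t ≡ 36326 (mod 43039) write t = 36326 + 43039s. Substituting into t ≡ 53 (mod 107) gives 43039s ≡ 0 (mod 107), and since 25⁻¹ ≡ 30 (mod 107), s ≡ 0. Hence t ≡ 36326 + 43039·0 = 36326 (mod 4605173).

36326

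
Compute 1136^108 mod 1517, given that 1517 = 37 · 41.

Mod 37: 1136 ≡ 26; since 36 | 108, by Fermat 26^108 ≡ 1 (mod 37).
Mod 41: 1136 ≡ 29; by Fermat, exponent reduces to 108 mod 40 = 28; 29^28 ≡ 23 (mod 41).
Combine by CRT: x ≡ 1 (mod 37), x ≡ 23 (mod 41) ⇒ x ≡ 556 (mod 1517).

556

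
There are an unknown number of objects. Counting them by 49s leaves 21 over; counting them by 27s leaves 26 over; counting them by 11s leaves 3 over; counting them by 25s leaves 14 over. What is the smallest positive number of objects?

236789

The moduli are pairwise coprime; M = 49·27·11·25 = 363825.
M/49 = 7425; 7425 ≡ 26 (mod 49); 26·17 ≡ 1, so inverse 17.
M/27 = 13475; 13475 ≡ 2 (mod 27); 2·14 ≡ 1, so inverse 14.
M/11 = 33075; 33075 ≡ 9 (mod 11); 9·5 ≡ 1, so inverse 5.
M/25 = 14553; 14553 ≡ 3 (mod 25); 3·17 ≡ 1, so inverse 17.
N ≡ 21·7425·17 + 26·13475·14 + 3·33075·5 + 14·14553·17 = 11515364.
11515364 mod 363825 = 236789.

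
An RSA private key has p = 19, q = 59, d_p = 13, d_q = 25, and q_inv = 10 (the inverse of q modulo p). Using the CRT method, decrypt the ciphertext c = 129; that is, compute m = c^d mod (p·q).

485

m₁ = c^(d_p) mod p: c ≡ 15 (mod 19), and 15^13 mod 19 = 10.
m₂ = c^(d_q) mod q: c ≡ 11 (mod 59), and 11^25 mod 59 = 13.
h = q_inv·(m₁ − m₂) mod p = 10·(10 − 13) mod 19 = 8.
m = m₂ + h·q = 13 + 8·59 = 485.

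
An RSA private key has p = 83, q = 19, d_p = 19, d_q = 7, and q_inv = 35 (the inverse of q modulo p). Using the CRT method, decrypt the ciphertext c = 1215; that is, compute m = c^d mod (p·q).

m₁ = c^(d_p) mod p: c ≡ 53 (mod 83), and 53^19 mod 83 = 50.
m₂ = c^(d_q) mod q: c ≡ 18 (mod 19), and 18^7 mod 19 = 18.
h = q_inv·(m₁ − m₂) mod p = 35·(50 − 18) mod 83 = 41.
m = m₂ + h·q = 18 + 41·19 = 797.

797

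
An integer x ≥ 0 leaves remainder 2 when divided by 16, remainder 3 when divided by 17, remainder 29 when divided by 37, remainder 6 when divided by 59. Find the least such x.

576082

The moduli are pairwise coprime; N = 16·17·37·59 = 593776.
N/16 = 37111; 37111 ≡ 7 (mod 16); 7·7 ≡ 1, so inverse 7.
N/17 = 34928; 34928 ≡ 10 (mod 17); 10·12 ≡ 1, so inverse 12.
N/37 = 16048; 16048 ≡ 27 (mod 37); 27·11 ≡ 1, so inverse 11.
N/59 = 10064; 10064 ≡ 34 (mod 59); 34·33 ≡ 1, so inverse 33.
x ≡ 2·37111·7 + 3·34928·12 + 29·16048·11 + 6·10064·33 = 8888946.
8888946 mod 593776 = 576082.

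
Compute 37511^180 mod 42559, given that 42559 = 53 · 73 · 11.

29272

Mod 53: 37511 ≡ 40; by Fermat, exponent reduces to 180 mod 52 = 24; 40^24 ≡ 16 (mod 53).
Mod 73: 37511 ≡ 62; by Fermat, exponent reduces to 180 mod 72 = 36; 62^36 ≡ 72 (mod 73).
Mod 11: 37511 ≡ 1; since 10 | 180, by Fermat 1^180 ≡ 1 (mod 11).
Combine by CRT: x ≡ 16 (mod 53), x ≡ 72 (mod 73), x ≡ 1 (mod 11) ⇒ x ≡ 29272 (mod 42559).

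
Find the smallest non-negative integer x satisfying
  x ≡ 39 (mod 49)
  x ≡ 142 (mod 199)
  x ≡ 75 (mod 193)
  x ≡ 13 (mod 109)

Combine the congruences pairwise.
From x ≡ 39 (mod 49) write x = 39 + 49t. Substituting into x ≡ 142 (mod 199) gives 49t ≡ 103 (mod 199), and since 49⁻¹ ≡ 65 (mod 199), t ≡ 128. Hence x ≡ 39 + 49·128 = 6311 (mod 9751).
From x ≡ 6311 (mod 9751) write x = 6311 + 9751t. Substituting into x ≡ 75 (mod 193) gives 9751t ≡ 133 (mod 193), and since 101⁻¹ ≡ 86 (mod 193), t ≡ 51. Hence x ≡ 6311 + 9751·51 = 503612 (mod 1881943).
From x ≡ 503612 (mod 1881943) write x = 503612 + 1881943t. Substituting into x ≡ 13 (mod 109) gives 1881943t ≡ 90 (mod 109), and since 58⁻¹ ≡ 47 (mod 109), t ≡ 88. Hence x ≡ 503612 + 1881943·88 = 166114596 (mod 205131787).

166114596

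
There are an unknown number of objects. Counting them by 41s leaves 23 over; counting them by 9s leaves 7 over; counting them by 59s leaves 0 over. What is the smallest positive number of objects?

The moduli are pairwise coprime; M = 41·9·59 = 21771.
M/41 = 531; 531 ≡ 39 (mod 41); 39·20 ≡ 1, so inverse 20.
M/9 = 2419; 2419 ≡ 7 (mod 9); 7·4 ≡ 1, so inverse 4.
M/59 = 369; 369 ≡ 15 (mod 59); 15·4 ≡ 1, so inverse 4.
N ≡ 23·531·20 + 7·2419·4 + 0·369·4 = 311992.
311992 mod 21771 = 7198.

7198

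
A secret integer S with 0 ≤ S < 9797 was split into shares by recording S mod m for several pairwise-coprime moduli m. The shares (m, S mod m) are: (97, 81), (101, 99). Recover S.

4543

From S ≡ 81 (mod 97) write S = 81 + 97t. Substituting into S ≡ 99 (mod 101) gives 97t ≡ 18 (mod 101), and since 97⁻¹ ≡ 25 (mod 101), t ≡ 46. Hence S ≡ 81 + 97·46 = 4543 (mod 9797).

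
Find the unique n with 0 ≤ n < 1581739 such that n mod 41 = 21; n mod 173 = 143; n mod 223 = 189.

The moduli are pairwise coprime; M = 41·173·223 = 1581739.
M/41 = 38579; 38579 ≡ 39 (mod 41); 39·20 ≡ 1, so inverse 20.
M/173 = 9143; 9143 ≡ 147 (mod 173); 147·153 ≡ 1, so inverse 153.
M/223 = 7093; 7093 ≡ 180 (mod 223); 180·140 ≡ 1, so inverse 140.
n ≡ 21·38579·20 + 143·9143·153 + 189·7093·140 = 403923657.
403923657 mod 1581739 = 580212.

580212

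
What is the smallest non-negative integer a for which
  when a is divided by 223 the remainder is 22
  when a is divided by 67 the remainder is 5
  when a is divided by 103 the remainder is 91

1102088

The moduli are pairwise coprime; N = 223·67·103 = 1538923.
N/223 = 6901; 6901 ≡ 211 (mod 223); 211·130 ≡ 1, so inverse 130.
N/67 = 22969; 22969 ≡ 55 (mod 67); 55·39 ≡ 1, so inverse 39.
N/103 = 14941; 14941 ≡ 6 (mod 103); 6·86 ≡ 1, so inverse 86.
a ≡ 22·6901·130 + 5·22969·39 + 91·14941·86 = 141144081.
141144081 mod 1538923 = 1102088.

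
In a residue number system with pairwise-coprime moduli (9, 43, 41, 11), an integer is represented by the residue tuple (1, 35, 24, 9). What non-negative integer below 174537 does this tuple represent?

39466

The moduli are pairwise coprime; N = 9·43·41·11 = 174537.
N/9 = 19393; 19393 ≡ 7 (mod 9); 7·4 ≡ 1, so inverse 4.
N/43 = 4059; 4059 ≡ 17 (mod 43); 17·38 ≡ 1, so inverse 38.
N/41 = 4257; 4257 ≡ 34 (mod 41); 34·35 ≡ 1, so inverse 35.
N/11 = 15867; 15867 ≡ 5 (mod 11); 5·9 ≡ 1, so inverse 9.
x ≡ 1·19393·4 + 35·4059·38 + 24·4257·35 + 9·15867·9 = 10337149.
10337149 mod 174537 = 39466.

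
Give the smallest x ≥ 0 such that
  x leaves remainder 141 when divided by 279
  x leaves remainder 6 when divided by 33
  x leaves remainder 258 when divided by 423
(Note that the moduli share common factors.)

120390

gcd(279, 33) = 3 and 3 | (6 − 141), so the pair is consistent; merging gives x ≡ 699 (mod 3069), where 3069 = lcm(279, 33).
gcd(3069, 423) = 9 and 9 | (258 − 699), so the pair is consistent; merging gives x ≡ 120390 (mod 144243), where 144243 = lcm(3069, 423).
The solution is unique modulo lcm(279, 33, 423) = 144243.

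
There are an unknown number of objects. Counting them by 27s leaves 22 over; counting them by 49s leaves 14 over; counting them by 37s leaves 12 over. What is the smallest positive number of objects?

The moduli are pairwise coprime; M = 27·49·37 = 48951.
M/27 = 1813; 1813 ≡ 4 (mod 27); 4·7 ≡ 1, so inverse 7.
M/49 = 999; 999 ≡ 19 (mod 49); 19·31 ≡ 1, so inverse 31.
M/37 = 1323; 1323 ≡ 28 (mod 37); 28·4 ≡ 1, so inverse 4.
N ≡ 22·1813·7 + 14·999·31 + 12·1323·4 = 776272.
776272 mod 48951 = 42007.

42007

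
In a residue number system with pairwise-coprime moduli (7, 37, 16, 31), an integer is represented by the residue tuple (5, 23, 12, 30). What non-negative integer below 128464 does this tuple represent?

67548

The moduli are pairwise coprime; N = 7·37·16·31 = 128464.
N/7 = 18352; 18352 ≡ 5 (mod 7); 5·3 ≡ 1, so inverse 3.
N/37 = 3472; 3472 ≡ 31 (mod 37); 31·6 ≡ 1, so inverse 6.
N/16 = 8029; 8029 ≡ 13 (mod 16); 13·5 ≡ 1, so inverse 5.
N/31 = 4144; 4144 ≡ 21 (mod 31); 21·3 ≡ 1, so inverse 3.
x ≡ 5·18352·3 + 23·3472·6 + 12·8029·5 + 30·4144·3 = 1609116.
1609116 mod 128464 = 67548.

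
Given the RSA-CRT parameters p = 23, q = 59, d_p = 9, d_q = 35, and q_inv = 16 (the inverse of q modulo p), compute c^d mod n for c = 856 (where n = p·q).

m₁ = c^(d_p) mod p: c ≡ 5 (mod 23), and 5^9 mod 23 = 11.
m₂ = c^(d_q) mod q: c ≡ 30 (mod 59), and 30^35 mod 59 = 47.
h = q_inv·(m₁ − m₂) mod p = 16·(11 − 47) mod 23 = 22.
m = m₂ + h·q = 47 + 22·59 = 1345.

1345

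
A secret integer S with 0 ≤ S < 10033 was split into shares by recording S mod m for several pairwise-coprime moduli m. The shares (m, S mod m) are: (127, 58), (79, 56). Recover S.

Combine the congruences pairwise.
From S ≡ 58 (mod 127) write S = 58 + 127t. Substituting into S ≡ 56 (mod 79) gives 127t ≡ 77 (mod 79), and since 48⁻¹ ≡ 28 (mod 79), t ≡ 23. Hence S ≡ 58 + 127·23 = 2979 (mod 10033).

2979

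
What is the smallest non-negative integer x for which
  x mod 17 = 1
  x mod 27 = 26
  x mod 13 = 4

Combine the congruences pairwise.
From x ≡ 1 (mod 17) write x = 1 + 17t. Substituting into x ≡ 26 (mod 27) gives 17t ≡ 25 (mod 27), and since 17⁻¹ ≡ 8 (mod 27), t ≡ 11. Hence x ≡ 1 + 17·11 = 188 (mod 459).
From x ≡ 188 (mod 459) write x = 188 + 459t. Substituting into x ≡ 4 (mod 13) gives 459t ≡ 11 (mod 13), and since 4⁻¹ ≡ 10 (mod 13), t ≡ 6. Hence x ≡ 188 + 459·6 = 2942 (mod 5967).

2942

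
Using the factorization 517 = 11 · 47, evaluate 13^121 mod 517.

Mod 11: 13 ≡ 2; by Fermat, exponent reduces to 121 mod 10 = 1; 2^1 ≡ 2 (mod 11).
Mod 47: 13 ≡ 13; by Fermat, exponent reduces to 121 mod 46 = 29; 13^29 ≡ 44 (mod 47).
Combine by CRT: x ≡ 2 (mod 11), x ≡ 44 (mod 47) ⇒ x ≡ 420 (mod 517).

420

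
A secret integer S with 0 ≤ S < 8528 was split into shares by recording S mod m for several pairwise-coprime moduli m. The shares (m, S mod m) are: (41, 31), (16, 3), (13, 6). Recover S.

The moduli are pairwise coprime; N = 41·16·13 = 8528.
N/41 = 208; 208 ≡ 3 (mod 41); 3·14 ≡ 1, so inverse 14.
N/16 = 533; 533 ≡ 5 (mod 16); 5·13 ≡ 1, so inverse 13.
N/13 = 656; 656 ≡ 6 (mod 13); 6·11 ≡ 1, so inverse 11.
S ≡ 31·208·14 + 3·533·13 + 6·656·11 = 154355.
154355 mod 8528 = 851.

851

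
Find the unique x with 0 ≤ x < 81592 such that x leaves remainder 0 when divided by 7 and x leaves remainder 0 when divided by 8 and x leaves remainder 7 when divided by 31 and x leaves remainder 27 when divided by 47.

The moduli are pairwise coprime; N = 7·8·31·47 = 81592.
N/7 = 11656; 11656 ≡ 1 (mod 7), inverse 1.
N/8 = 10199; 10199 ≡ 7 (mod 8); 7·7 ≡ 1, so inverse 7.
N/31 = 2632; 2632 ≡ 28 (mod 31); 28·10 ≡ 1, so inverse 10.
N/47 = 1736; 1736 ≡ 44 (mod 47); 44·31 ≡ 1, so inverse 31.
x ≡ 0·11656·1 + 0·10199·7 + 7·2632·10 + 27·1736·31 = 1637272.
1637272 mod 81592 = 5432.

5432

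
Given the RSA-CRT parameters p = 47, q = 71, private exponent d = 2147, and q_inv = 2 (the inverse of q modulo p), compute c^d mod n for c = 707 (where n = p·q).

d_p = d mod (p−1) = 2147 mod 46 = 31; d_q = d mod (q−1) = 47.
m₁ = c^(d_p) mod p: c ≡ 2 (mod 47), and 2^31 mod 47 = 21.
m₂ = c^(d_q) mod q: c ≡ 68 (mod 71), and 68^47 mod 71 = 65.
h = q_inv·(m₁ − m₂) mod p = 2·(21 − 65) mod 47 = 6.
m = m₂ + h·q = 65 + 6·71 = 491.

491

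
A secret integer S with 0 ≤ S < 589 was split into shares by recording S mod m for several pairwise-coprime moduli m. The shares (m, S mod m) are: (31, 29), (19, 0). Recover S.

Combine the congruences pairwise.
From S ≡ 29 (mod 31) write S = 29 + 31t. Substituting into S ≡ 0 (mod 19) gives 31t ≡ 9 (mod 19), and since 12⁻¹ ≡ 8 (mod 19), t ≡ 15. Hence S ≡ 29 + 31·15 = 494 (mod 589).

494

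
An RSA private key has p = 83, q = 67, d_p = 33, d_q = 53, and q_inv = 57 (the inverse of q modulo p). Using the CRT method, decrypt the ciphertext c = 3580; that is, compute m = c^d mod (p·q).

m₁ = c^(d_p) mod p: c ≡ 11 (mod 83), and 11^33 mod 83 = 25.
m₂ = c^(d_q) mod q: c ≡ 29 (mod 67), and 29^53 mod 67 = 37.
h = q_inv·(m₁ − m₂) mod p = 57·(25 − 37) mod 83 = 63.
m = m₂ + h·q = 37 + 63·67 = 4258.

4258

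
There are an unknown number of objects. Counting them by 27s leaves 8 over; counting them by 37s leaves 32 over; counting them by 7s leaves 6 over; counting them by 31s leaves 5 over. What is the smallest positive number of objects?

From N ≡ 8 (mod 27) write N = 8 + 27t. Substituting into N ≡ 32 (mod 37) gives 27t ≡ 24 (mod 37), and since 27⁻¹ ≡ 11 (mod 37), t ≡ 5. Hence N ≡ 8 + 27·5 = 143 (mod 999).
From N ≡ 143 (mod 999) write N = 143 + 999t. Substituting into N ≡ 6 (mod 7) gives 999t ≡ 3 (mod 7), and since 5⁻¹ ≡ 3 (mod 7), t ≡ 2. Hence N ≡ 143 + 999·2 = 2141 (mod 6993).
From N ≡ 2141 (mod 6993) write N = 2141 + 6993t. Substituting into N ≡ 5 (mod 31) gives 6993t ≡ 3 (mod 31), and since 18⁻¹ ≡ 19 (mod 31), t ≡ 26. Hence N ≡ 2141 + 6993·26 = 183959 (mod 216783).

183959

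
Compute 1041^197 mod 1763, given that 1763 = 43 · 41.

625

Mod 43: 1041 ≡ 9; by Fermat, exponent reduces to 197 mod 42 = 29; 9^29 ≡ 23 (mod 43).
Mod 41: 1041 ≡ 16; by Fermat, exponent reduces to 197 mod 40 = 37; 16^37 ≡ 10 (mod 41).
Combine by CRT: x ≡ 23 (mod 43), x ≡ 10 (mod 41) ⇒ x ≡ 625 (mod 1763).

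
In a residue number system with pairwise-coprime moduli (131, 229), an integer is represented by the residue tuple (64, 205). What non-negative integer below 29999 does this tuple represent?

9365

From x ≡ 64 (mod 131) write x = 64 + 131t. Substituting into x ≡ 205 (mod 229) gives 131t ≡ 141 (mod 229), and since 131⁻¹ ≡ 7 (mod 229), t ≡ 71. Hence x ≡ 64 + 131·71 = 9365 (mod 29999).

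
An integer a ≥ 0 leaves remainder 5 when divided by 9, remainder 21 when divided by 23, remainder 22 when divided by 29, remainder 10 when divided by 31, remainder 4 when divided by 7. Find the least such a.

924368

From a ≡ 5 (mod 9) write a = 5 + 9t. Substituting into a ≡ 21 (mod 23) gives 9t ≡ 16 (mod 23), and since 9⁻¹ ≡ 18 (mod 23), t ≡ 12. Hence a ≡ 5 + 9·12 = 113 (mod 207).
From a ≡ 113 (mod 207) write a = 113 + 207t. Substituting into a ≡ 22 (mod 29) gives 207t ≡ 25 (mod 29), and since 4⁻¹ ≡ 22 (mod 29), t ≡ 28. Hence a ≡ 113 + 207·28 = 5909 (mod 6003).
From a ≡ 5909 (mod 6003) write a = 5909 + 6003t. Substituting into a ≡ 10 (mod 31) gives 6003t ≡ 22 (mod 31), and since 20⁻¹ ≡ 14 (mod 31), t ≡ 29. Hence a ≡ 5909 + 6003·29 = 179996 (mod 186093).
From a ≡ 179996 (mod 186093) write a = 179996 + 186093t. Substituting into a ≡ 4 (mod 7) gives 186093t ≡ 6 (mod 7), and since 5⁻¹ ≡ 3 (mod 7), t ≡ 4. Hence a ≡ 179996 + 186093·4 = 924368 (mod 1302651).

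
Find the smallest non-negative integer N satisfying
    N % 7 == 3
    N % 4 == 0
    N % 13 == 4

108

From N ≡ 3 (mod 7) write N = 3 + 7t. Substituting into N ≡ 0 (mod 4) gives 7t ≡ 1 (mod 4), and since 3⁻¹ ≡ 3 (mod 4), t ≡ 3. Hence N ≡ 3 + 7·3 = 24 (mod 28).
From N ≡ 24 (mod 28) write N = 24 + 28t. Substituting into N ≡ 4 (mod 13) gives 28t ≡ 6 (mod 13), and since 2⁻¹ ≡ 7 (mod 13), t ≡ 3. Hence N ≡ 24 + 28·3 = 108 (mod 364).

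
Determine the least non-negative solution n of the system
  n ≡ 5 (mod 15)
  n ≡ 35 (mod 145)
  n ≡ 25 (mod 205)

Combine the congruences pairwise.
gcd(15, 145) = 5 and 5 | (35 − 5), so the pair is consistent; merging gives n ≡ 35 (mod 435), where 435 = lcm(15, 145).
gcd(435, 205) = 5 and 5 | (25 − 35), so the pair is consistent; merging gives n ≡ 6995 (mod 17835), where 17835 = lcm(435, 205).
The solution is unique modulo lcm(15, 145, 205) = 17835.

6995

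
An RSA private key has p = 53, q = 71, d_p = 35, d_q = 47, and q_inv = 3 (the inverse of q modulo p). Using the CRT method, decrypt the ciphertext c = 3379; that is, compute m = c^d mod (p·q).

2871

m₁ = c^(d_p) mod p: c ≡ 40 (mod 53), and 40^35 mod 53 = 9.
m₂ = c^(d_q) mod q: c ≡ 42 (mod 71), and 42^47 mod 71 = 31.
h = q_inv·(m₁ − m₂) mod p = 3·(9 − 31) mod 53 = 40.
m = m₂ + h·q = 31 + 40·71 = 2871.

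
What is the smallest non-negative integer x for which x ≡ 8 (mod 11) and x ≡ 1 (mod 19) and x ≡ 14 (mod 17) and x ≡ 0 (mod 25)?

The moduli are pairwise coprime; N = 11·19·17·25 = 88825.
N/11 = 8075; 8075 ≡ 1 (mod 11), inverse 1.
N/19 = 4675; 4675 ≡ 1 (mod 19), inverse 1.
N/17 = 5225; 5225 ≡ 6 (mod 17); 6·3 ≡ 1, so inverse 3.
N/25 = 3553; 3553 ≡ 3 (mod 25); 3·17 ≡ 1, so inverse 17.
x ≡ 8·8075·1 + 1·4675·1 + 14·5225·3 + 0·3553·17 = 288725.
288725 mod 88825 = 22250.

22250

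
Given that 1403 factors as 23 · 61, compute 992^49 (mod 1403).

Mod 23: 992 ≡ 3; by Fermat, exponent reduces to 49 mod 22 = 5; 3^5 ≡ 13 (mod 23).
Mod 61: 992 ≡ 16; 16^49 ≡ 22 (mod 61).
Combine by CRT: x ≡ 13 (mod 23), x ≡ 22 (mod 61) ⇒ x ≡ 266 (mod 1403).

266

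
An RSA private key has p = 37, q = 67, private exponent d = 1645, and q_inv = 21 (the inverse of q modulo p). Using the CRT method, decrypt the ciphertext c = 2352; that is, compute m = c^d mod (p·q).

d_p = d mod (p−1) = 1645 mod 36 = 25; d_q = d mod (q−1) = 61.
m₁ = c^(d_p) mod p: c ≡ 21 (mod 37), and 21^25 mod 37 = 25.
m₂ = c^(d_q) mod q: c ≡ 7 (mod 67), and 7^61 mod 67 = 20.
h = q_inv·(m₁ − m₂) mod p = 21·(25 − 20) mod 37 = 31.
m = m₂ + h·q = 20 + 31·67 = 2097.

2097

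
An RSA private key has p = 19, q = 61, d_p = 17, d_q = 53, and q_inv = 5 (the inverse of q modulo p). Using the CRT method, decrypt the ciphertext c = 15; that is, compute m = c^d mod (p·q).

147

m₁ = c^(d_p) mod p: c ≡ 15 (mod 19), and 15^17 mod 19 = 14.
m₂ = c^(d_q) mod q: c ≡ 15 (mod 61), and 15^53 mod 61 = 25.
h = q_inv·(m₁ − m₂) mod p = 5·(14 − 25) mod 19 = 2.
m = m₂ + h·q = 25 + 2·61 = 147.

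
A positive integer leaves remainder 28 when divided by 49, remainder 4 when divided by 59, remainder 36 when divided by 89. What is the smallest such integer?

The moduli are pairwise coprime; N = 49·59·89 = 257299.
N/49 = 5251; 5251 ≡ 8 (mod 49); 8·43 ≡ 1, so inverse 43.
N/59 = 4361; 4361 ≡ 54 (mod 59); 54·47 ≡ 1, so inverse 47.
N/89 = 2891; 2891 ≡ 43 (mod 89); 43·29 ≡ 1, so inverse 29.
x ≡ 28·5251·43 + 4·4361·47 + 36·2891·29 = 10160276.
10160276 mod 257299 = 125615.

125615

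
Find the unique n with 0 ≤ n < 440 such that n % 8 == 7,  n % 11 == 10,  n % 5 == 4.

From n ≡ 7 (mod 8) write n = 7 + 8t. Substituting into n ≡ 10 (mod 11) gives 8t ≡ 3 (mod 11), and since 8⁻¹ ≡ 7 (mod 11), t ≡ 10. Hence n ≡ 7 + 8·10 = 87 (mod 88).
From n ≡ 87 (mod 88) write n = 87 + 88t. Substituting into n ≡ 4 (mod 5) gives 88t ≡ 2 (mod 5), and since 3⁻¹ ≡ 2 (mod 5), t ≡ 4. Hence n ≡ 87 + 88·4 = 439 (mod 440).

439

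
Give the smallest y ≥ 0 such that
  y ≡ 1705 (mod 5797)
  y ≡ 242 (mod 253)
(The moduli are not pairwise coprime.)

gcd(5797, 253) = 11 and 11 | (242 − 1705), so the pair is consistent; merging gives y ≡ 53878 (mod 133331), where 133331 = lcm(5797, 253).
The solution is unique modulo lcm(5797, 253) = 133331.

53878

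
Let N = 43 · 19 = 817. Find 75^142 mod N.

723

Mod 43: 75 ≡ 32; by Fermat, exponent reduces to 142 mod 42 = 16; 32^16 ≡ 35 (mod 43).
Mod 19: 75 ≡ 18; by Fermat, exponent reduces to 142 mod 18 = 16; 18^16 ≡ 1 (mod 19).
Combine by CRT: x ≡ 35 (mod 43), x ≡ 1 (mod 19) ⇒ x ≡ 723 (mod 817).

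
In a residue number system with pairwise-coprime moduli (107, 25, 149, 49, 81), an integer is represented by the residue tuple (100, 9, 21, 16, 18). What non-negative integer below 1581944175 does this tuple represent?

209432484

The moduli are pairwise coprime; N = 107·25·149·49·81 = 1581944175.
N/107 = 14784525; 14784525 ≡ 14 (mod 107); 14·23 ≡ 1, so inverse 23.
N/25 = 63277767; 63277767 ≡ 17 (mod 25); 17·3 ≡ 1, so inverse 3.
N/149 = 10617075; 10617075 ≡ 80 (mod 149); 80·95 ≡ 1, so inverse 95.
N/49 = 32284575; 32284575 ≡ 43 (mod 49); 43·8 ≡ 1, so inverse 8.
N/81 = 19530175; 19530175 ≡ 22 (mod 81); 22·70 ≡ 1, so inverse 70.
x ≡ 100·14784525·23 + 9·63277767·3 + 21·10617075·95 + 16·32284575·8 + 18·19530175·70 = 85634417934.
85634417934 mod 1581944175 = 209432484.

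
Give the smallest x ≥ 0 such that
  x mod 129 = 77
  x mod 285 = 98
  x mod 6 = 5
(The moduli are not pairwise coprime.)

gcd(129, 285) = 3 and 3 | (98 − 77), so the pair is consistent; merging gives x ≡ 1238 (mod 12255), where 12255 = lcm(129, 285).
gcd(12255, 6) = 3 and 3 | (5 − 1238), so the pair is consistent; merging gives x ≡ 13493 (mod 24510), where 24510 = lcm(12255, 6).
The solution is unique modulo lcm(129, 285, 6) = 24510.

13493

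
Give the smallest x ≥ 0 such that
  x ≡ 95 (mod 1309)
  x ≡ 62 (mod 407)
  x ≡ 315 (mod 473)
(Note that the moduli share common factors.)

1010643

gcd(1309, 407) = 11 and 11 | (62 − 95), so the pair is consistent; merging gives x ≡ 41983 (mod 48433), where 48433 = lcm(1309, 407).
gcd(48433, 473) = 11 and 11 | (315 − 41983), so the pair is consistent; merging gives x ≡ 1010643 (mod 2082619), where 2082619 = lcm(48433, 473).
The solution is unique modulo lcm(1309, 407, 473) = 2082619.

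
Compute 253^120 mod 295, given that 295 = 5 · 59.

Mod 5: 253 ≡ 3; since 4 | 120, by Fermat 3^120 ≡ 1 (mod 5).
Mod 59: 253 ≡ 17; by Fermat, exponent reduces to 120 mod 58 = 4; 17^4 ≡ 36 (mod 59).
Combine by CRT: x ≡ 1 (mod 5), x ≡ 36 (mod 59) ⇒ x ≡ 36 (mod 295).

36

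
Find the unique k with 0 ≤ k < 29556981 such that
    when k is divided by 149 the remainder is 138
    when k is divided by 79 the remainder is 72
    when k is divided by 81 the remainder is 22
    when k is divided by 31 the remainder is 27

26199553

The moduli are pairwise coprime; N = 149·79·81·31 = 29556981.
N/149 = 198369; 198369 ≡ 50 (mod 149); 50·3 ≡ 1, so inverse 3.
N/79 = 374139; 374139 ≡ 74 (mod 79); 74·63 ≡ 1, so inverse 63.
N/81 = 364901; 364901 ≡ 77 (mod 81); 77·20 ≡ 1, so inverse 20.
N/31 = 953451; 953451 ≡ 15 (mod 31); 15·29 ≡ 1, so inverse 29.
k ≡ 138·198369·3 + 72·374139·63 + 22·364901·20 + 27·953451·29 = 2686327843.
2686327843 mod 29556981 = 26199553.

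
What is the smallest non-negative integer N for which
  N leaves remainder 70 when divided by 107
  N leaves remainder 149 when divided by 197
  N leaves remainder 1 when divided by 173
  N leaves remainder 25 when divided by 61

From N ≡ 70 (mod 107) write N = 70 + 107t. Substituting into N ≡ 149 (mod 197) gives 107t ≡ 79 (mod 197), and since 107⁻¹ ≡ 116 (mod 197), t ≡ 102. Hence N ≡ 70 + 107·102 = 10984 (mod 21079).
From N ≡ 10984 (mod 21079) write N = 10984 + 21079t. Substituting into N ≡ 1 (mod 173) gives 21079t ≡ 89 (mod 173), and since 146⁻¹ ≡ 32 (mod 173), t ≡ 80. Hence N ≡ 10984 + 21079·80 = 1697304 (mod 3646667).
From N ≡ 1697304 (mod 3646667) write N = 1697304 + 3646667t. Substituting into N ≡ 25 (mod 61) gives 3646667t ≡ 46 (mod 61), and since 26⁻¹ ≡ 54 (mod 61), t ≡ 44. Hence N ≡ 1697304 + 3646667·44 = 162150652 (mod 222446687).

162150652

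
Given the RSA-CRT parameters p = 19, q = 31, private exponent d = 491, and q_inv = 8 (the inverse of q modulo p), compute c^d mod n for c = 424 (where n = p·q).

43

d_p = d mod (p−1) = 491 mod 18 = 5; d_q = d mod (q−1) = 11.
m₁ = c^(d_p) mod p: c ≡ 6 (mod 19), and 6^5 mod 19 = 5.
m₂ = c^(d_q) mod q: c ≡ 21 (mod 31), and 21^11 mod 31 = 12.
h = q_inv·(m₁ − m₂) mod p = 8·(5 − 12) mod 19 = 1.
m = m₂ + h·q = 12 + 1·31 = 43.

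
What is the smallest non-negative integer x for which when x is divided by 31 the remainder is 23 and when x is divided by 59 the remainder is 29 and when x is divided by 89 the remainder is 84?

The moduli are pairwise coprime; N = 31·59·89 = 162781.
N/31 = 5251; 5251 ≡ 12 (mod 31); 12·13 ≡ 1, so inverse 13.
N/59 = 2759; 2759 ≡ 45 (mod 59); 45·21 ≡ 1, so inverse 21.
N/89 = 1829; 1829 ≡ 49 (mod 89); 49·20 ≡ 1, so inverse 20.
x ≡ 23·5251·13 + 29·2759·21 + 84·1829·20 = 6323000.
6323000 mod 162781 = 137322.

137322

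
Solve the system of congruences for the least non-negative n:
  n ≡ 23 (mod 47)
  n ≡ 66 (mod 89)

1668

From n ≡ 23 (mod 47) write n = 23 + 47t. Substituting into n ≡ 66 (mod 89) gives 47t ≡ 43 (mod 89), and since 47⁻¹ ≡ 36 (mod 89), t ≡ 35. Hence n ≡ 23 + 47·35 = 1668 (mod 4183).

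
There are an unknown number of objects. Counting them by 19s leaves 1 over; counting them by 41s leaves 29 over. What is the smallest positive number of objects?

From N ≡ 1 (mod 19) write N = 1 + 19t. Substituting into N ≡ 29 (mod 41) gives 19t ≡ 28 (mod 41), and since 19⁻¹ ≡ 13 (mod 41), t ≡ 36. Hence N ≡ 1 + 19·36 = 685 (mod 779).

685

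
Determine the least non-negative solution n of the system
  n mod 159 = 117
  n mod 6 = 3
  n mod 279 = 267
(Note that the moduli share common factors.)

3615

gcd(159, 6) = 3 and 3 | (3 − 117), so the pair is consistent; merging gives n ≡ 117 (mod 318), where 318 = lcm(159, 6).
gcd(318, 279) = 3 and 3 | (267 − 117), so the pair is consistent; merging gives n ≡ 3615 (mod 29574), where 29574 = lcm(318, 279).
The solution is unique modulo lcm(159, 6, 279) = 29574.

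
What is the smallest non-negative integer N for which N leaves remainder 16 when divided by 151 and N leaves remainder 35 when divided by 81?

Combine the congruences pairwise.
From N ≡ 16 (mod 151) write N = 16 + 151t. Substituting into N ≡ 35 (mod 81) gives 151t ≡ 19 (mod 81), and since 70⁻¹ ≡ 22 (mod 81), t ≡ 13. Hence N ≡ 16 + 151·13 = 1979 (mod 12231).

1979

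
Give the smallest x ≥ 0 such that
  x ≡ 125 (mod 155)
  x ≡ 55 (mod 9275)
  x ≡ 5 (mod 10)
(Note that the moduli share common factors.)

gcd(155, 9275) = 5 and 5 | (55 − 125), so the pair is consistent; merging gives x ≡ 204105 (mod 287525), where 287525 = lcm(155, 9275).
gcd(287525, 10) = 5 and 5 | (5 − 204105), so the pair is consistent; merging gives x ≡ 204105 (mod 575050), where 575050 = lcm(287525, 10).
The solution is unique modulo lcm(155, 9275, 10) = 575050.

204105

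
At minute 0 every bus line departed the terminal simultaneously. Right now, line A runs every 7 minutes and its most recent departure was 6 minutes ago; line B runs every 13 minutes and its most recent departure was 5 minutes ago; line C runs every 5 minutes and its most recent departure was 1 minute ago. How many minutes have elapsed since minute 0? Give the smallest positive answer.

From t ≡ 6 (mod 7) write t = 6 + 7s. Substituting into t ≡ 5 (mod 13) gives 7s ≡ 12 (mod 13), and since 7⁻¹ ≡ 2 (mod 13), s ≡ 11. Hence t ≡ 6 + 7·11 = 83 (mod 91).
From t ≡ 83 (mod 91) write t = 83 + 91s. Substituting into t ≡ 1 (mod 5) gives 91s ≡ 3 (mod 5), and since 1⁻¹ ≡ 1 (mod 5), s ≡ 3. Hence t ≡ 83 + 91·3 = 356 (mod 455).

356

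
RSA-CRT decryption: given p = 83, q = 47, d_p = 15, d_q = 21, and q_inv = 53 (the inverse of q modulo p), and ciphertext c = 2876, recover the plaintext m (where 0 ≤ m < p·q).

m₁ = c^(d_p) mod p: c ≡ 54 (mod 83), and 54^15 mod 83 = 34.
m₂ = c^(d_q) mod q: c ≡ 9 (mod 47), and 9^21 mod 47 = 18.
h = q_inv·(m₁ − m₂) mod p = 53·(34 − 18) mod 83 = 18.
m = m₂ + h·q = 18 + 18·47 = 864.

864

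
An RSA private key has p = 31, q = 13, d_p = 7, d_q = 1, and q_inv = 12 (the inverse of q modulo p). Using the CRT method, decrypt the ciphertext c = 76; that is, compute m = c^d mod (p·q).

m₁ = c^(d_p) mod p: c ≡ 14 (mod 31), and 14^7 mod 31 = 19.
m₂ = c^(d_q) mod q: c ≡ 11 (mod 13), and 11^1 mod 13 = 11.
h = q_inv·(m₁ − m₂) mod p = 12·(19 − 11) mod 31 = 3.
m = m₂ + h·q = 11 + 3·13 = 50.

50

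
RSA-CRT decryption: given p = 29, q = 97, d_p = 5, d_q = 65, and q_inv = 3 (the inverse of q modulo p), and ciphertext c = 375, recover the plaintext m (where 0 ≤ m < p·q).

1244

m₁ = c^(d_p) mod p: c ≡ 27 (mod 29), and 27^5 mod 29 = 26.
m₂ = c^(d_q) mod q: c ≡ 84 (mod 97), and 84^65 mod 97 = 80.
h = q_inv·(m₁ − m₂) mod p = 3·(26 − 80) mod 29 = 12.
m = m₂ + h·q = 80 + 12·97 = 1244.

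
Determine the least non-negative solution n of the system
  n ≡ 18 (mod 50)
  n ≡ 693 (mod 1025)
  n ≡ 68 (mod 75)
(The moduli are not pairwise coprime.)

1718

Combine the congruences pairwise.
gcd(50, 1025) = 25 and 25 | (693 − 18), so the pair is consistent; merging gives n ≡ 1718 (mod 2050), where 2050 = lcm(50, 1025).
gcd(2050, 75) = 25 and 25 | (68 − 1718), so the pair is consistent; merging gives n ≡ 1718 (mod 6150), where 6150 = lcm(2050, 75).
The solution is unique modulo lcm(50, 1025, 75) = 6150.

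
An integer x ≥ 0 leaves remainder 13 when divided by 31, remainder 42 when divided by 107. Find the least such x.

1005

Combine the congruences pairwise.
From x ≡ 13 (mod 31) write x = 13 + 31t. Substituting into x ≡ 42 (mod 107) gives 31t ≡ 29 (mod 107), and since 31⁻¹ ≡ 38 (mod 107), t ≡ 32. Hence x ≡ 13 + 31·32 = 1005 (mod 3317).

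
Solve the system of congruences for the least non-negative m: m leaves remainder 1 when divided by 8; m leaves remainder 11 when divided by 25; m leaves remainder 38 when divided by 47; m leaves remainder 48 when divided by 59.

The moduli are pairwise coprime; N = 8·25·47·59 = 554600.
N/8 = 69325; 69325 ≡ 5 (mod 8); 5·5 ≡ 1, so inverse 5.
N/25 = 22184; 22184 ≡ 9 (mod 25); 9·14 ≡ 1, so inverse 14.
N/47 = 11800; 11800 ≡ 3 (mod 47); 3·16 ≡ 1, so inverse 16.
N/59 = 9400; 9400 ≡ 19 (mod 59); 19·28 ≡ 1, so inverse 28.
m ≡ 1·69325·5 + 11·22184·14 + 38·11800·16 + 48·9400·28 = 23570961.
23570961 mod 554600 = 277761.

277761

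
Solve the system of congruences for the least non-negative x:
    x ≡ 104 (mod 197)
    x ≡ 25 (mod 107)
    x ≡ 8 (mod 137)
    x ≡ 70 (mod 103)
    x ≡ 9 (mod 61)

From x ≡ 104 (mod 197) write x = 104 + 197t. Substituting into x ≡ 25 (mod 107) gives 197t ≡ 28 (mod 107), and since 90⁻¹ ≡ 44 (mod 107), t ≡ 55. Hence x ≡ 104 + 197·55 = 10939 (mod 21079).
From x ≡ 10939 (mod 21079) write x = 10939 + 21079t. Substituting into x ≡ 8 (mod 137) gives 21079t ≡ 29 (mod 137), and since 118⁻¹ ≡ 36 (mod 137), t ≡ 85. Hence x ≡ 10939 + 21079·85 = 1802654 (mod 2887823).
From x ≡ 1802654 (mod 2887823) write x = 1802654 + 2887823t. Substituting into x ≡ 70 (mod 103) gives 2887823t ≡ 19 (mod 103), and since 12⁻¹ ≡ 43 (mod 103), t ≡ 96. Hence x ≡ 1802654 + 2887823·96 = 279033662 (mod 297445769).
From x ≡ 279033662 (mod 297445769) write x = 279033662 + 297445769t. Substituting into x ≡ 9 (mod 61) gives 297445769t ≡ 50 (mod 61), and since 9⁻¹ ≡ 34 (mod 61), t ≡ 53. Hence x ≡ 279033662 + 297445769·53 = 16043659419 (mod 18144191909).

16043659419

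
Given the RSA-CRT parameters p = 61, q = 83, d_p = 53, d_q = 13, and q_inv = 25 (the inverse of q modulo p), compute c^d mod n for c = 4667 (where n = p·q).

555

m₁ = c^(d_p) mod p: c ≡ 31 (mod 61), and 31^53 mod 61 = 6.
m₂ = c^(d_q) mod q: c ≡ 19 (mod 83), and 19^13 mod 83 = 57.
h = q_inv·(m₁ − m₂) mod p = 25·(6 − 57) mod 61 = 6.
m = m₂ + h·q = 57 + 6·83 = 555.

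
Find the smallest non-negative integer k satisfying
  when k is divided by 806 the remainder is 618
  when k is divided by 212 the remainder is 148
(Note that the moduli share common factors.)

Combine the congruences pairwise.
gcd(806, 212) = 2 and 2 | (148 − 618), so the pair is consistent; merging gives k ≡ 78800 (mod 85436), where 85436 = lcm(806, 212).
The solution is unique modulo lcm(806, 212) = 85436.

78800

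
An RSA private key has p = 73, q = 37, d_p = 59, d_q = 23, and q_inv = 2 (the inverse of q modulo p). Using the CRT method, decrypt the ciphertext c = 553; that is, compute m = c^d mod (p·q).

m₁ = c^(d_p) mod p: c ≡ 42 (mod 73), and 42^59 mod 73 = 68.
m₂ = c^(d_q) mod q: c ≡ 35 (mod 37), and 35^23 mod 37 = 32.
h = q_inv·(m₁ − m₂) mod p = 2·(68 − 32) mod 73 = 72.
m = m₂ + h·q = 32 + 72·37 = 2696.

2696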